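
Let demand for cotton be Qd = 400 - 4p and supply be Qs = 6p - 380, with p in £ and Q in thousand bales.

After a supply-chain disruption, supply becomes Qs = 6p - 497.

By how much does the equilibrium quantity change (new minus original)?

Initially, 400 - 4p = 6p - 380, so 780 = 10p and p = 78, Q = 88.
The shock moves the curves to Qd = 400 - 4p and Qs = 6p - 497.
Setting them equal: 400 - 4p = 6p - 497 → 897 = 10p, so p = 89.7 and Q = 41.2.
ΔQ = 41.2 − 88 = -46.8.

-46.8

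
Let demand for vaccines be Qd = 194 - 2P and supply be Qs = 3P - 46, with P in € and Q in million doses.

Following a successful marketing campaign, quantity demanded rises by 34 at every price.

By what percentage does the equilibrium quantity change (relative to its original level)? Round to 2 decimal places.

Original equilibrium: 194 - 2P = 3P - 46 gives 240 = 5P, so P = 48 and Q = 98.
The new curves are Qd = 228 - 2P (demand) and Qs = 3P - 46 (supply).
Equate the new curves: 228 - 2P = 3P - 46, giving 274 = 5P, P = 54.8, Q = 118.4.
%ΔQ = (118.4 − 98) / 98 × 100 = +20.82%.

+20.82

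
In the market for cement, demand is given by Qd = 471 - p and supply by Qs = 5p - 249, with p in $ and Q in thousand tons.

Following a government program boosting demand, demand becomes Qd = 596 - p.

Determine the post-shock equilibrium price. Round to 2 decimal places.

Before the shock: 471 - p = 5p - 249 ⇒ 720 = 6p ⇒ p = 120, Q = 351.
The shock moves the curves to Qd = 596 - p and Qs = 5p - 249.
New equilibrium: 596 - p = 5p - 249 ⇒ 845 = 6p ⇒ p = 845/6 ≈ 140.8333, Q = 2731/6 ≈ 455.1667.

140.83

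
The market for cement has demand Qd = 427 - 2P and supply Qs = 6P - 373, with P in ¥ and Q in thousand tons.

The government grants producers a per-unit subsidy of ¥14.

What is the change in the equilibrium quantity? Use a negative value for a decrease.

Solve the original market: 427 - 2P = 6P - 373, hence P = 100 and Q = 227.
Since sellers receive the price plus the subsidy, the effective supply curve becomes Qs = 6P - 289.
New equilibrium: 427 - 2P = 6P - 289 ⇒ 716 = 8P ⇒ P = 89.5, Q = 248.
ΔQ = 248 − 227 = +21.

+21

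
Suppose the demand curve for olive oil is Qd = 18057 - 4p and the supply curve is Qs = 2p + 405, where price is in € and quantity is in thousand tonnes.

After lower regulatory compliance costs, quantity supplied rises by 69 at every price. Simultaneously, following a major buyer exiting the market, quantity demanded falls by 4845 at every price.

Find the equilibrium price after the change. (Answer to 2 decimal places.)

Initially, 18057 - 4p = 2p + 405, so 17652 = 6p and p = 2942, Q = 6289.
The new curves are Qd = 13212 - 4p (demand) and Qs = 2p + 474 (supply).
New equilibrium: 13212 - 4p = 2p + 474 ⇒ 12738 = 6p ⇒ p = 2123, Q = 4720.

2123.00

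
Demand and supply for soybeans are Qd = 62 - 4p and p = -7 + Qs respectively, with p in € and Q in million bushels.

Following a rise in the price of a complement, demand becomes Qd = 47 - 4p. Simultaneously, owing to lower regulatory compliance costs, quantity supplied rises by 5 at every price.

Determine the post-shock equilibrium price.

Original equilibrium: 62 - 4p = p + 7 gives 55 = 5p, so p = 11 and Q = 18.
After the shift, demand is Qd = 47 - 4p and supply is Qs = p + 12.
Equate the new curves: 47 - 4p = p + 12, giving 35 = 5p, p = 7, Q = 19.

7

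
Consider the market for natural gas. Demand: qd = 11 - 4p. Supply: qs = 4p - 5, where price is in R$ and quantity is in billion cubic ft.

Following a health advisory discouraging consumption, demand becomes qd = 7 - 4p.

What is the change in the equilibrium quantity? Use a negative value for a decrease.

Solve the original market: 11 - 4p = 4p - 5, hence p = 2 and q = 3.
With the change applied: demand qd = 7 - 4p, supply qs = 4p - 5.
Setting them equal: 7 - 4p = 4p - 5 → 12 = 8p, so p = 1.5 and q = 1.
Δq = 1 − 3 = -2.

-2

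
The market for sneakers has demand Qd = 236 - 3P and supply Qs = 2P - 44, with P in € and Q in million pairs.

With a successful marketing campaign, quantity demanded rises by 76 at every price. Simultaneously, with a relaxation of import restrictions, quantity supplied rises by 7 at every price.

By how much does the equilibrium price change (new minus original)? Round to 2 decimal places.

Solve the original market: 236 - 3P = 2P - 44, hence P = 56 and Q = 68.
The shock moves the curves to Qd = 312 - 3P and Qs = 2P - 37.
Clearing the new market: 312 - 3P = 2P - 37, so P = 69.8 and Q = 102.6.
ΔP = 69.8 − 56 = +13.80.

+13.80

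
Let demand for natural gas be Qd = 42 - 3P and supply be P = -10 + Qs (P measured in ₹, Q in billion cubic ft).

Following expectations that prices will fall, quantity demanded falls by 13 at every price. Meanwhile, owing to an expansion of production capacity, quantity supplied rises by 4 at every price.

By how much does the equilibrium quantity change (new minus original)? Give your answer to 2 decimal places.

-0.25

Original equilibrium: 42 - 3P = P + 10 gives 32 = 4P, so P = 8 and Q = 18.
After the shift, demand is Qd = 29 - 3P and supply is Qs = P + 14.
Clearing the new market: 29 - 3P = P + 14, so P = 3.75 and Q = 17.75.
ΔQ = 17.75 − 18 = -0.25.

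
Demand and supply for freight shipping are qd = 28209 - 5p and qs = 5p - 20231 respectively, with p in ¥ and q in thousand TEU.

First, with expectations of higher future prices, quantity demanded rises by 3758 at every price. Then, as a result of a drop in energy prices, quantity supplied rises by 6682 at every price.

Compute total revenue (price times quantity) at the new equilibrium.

Solve the original market: 28209 - 5p = 5p - 20231, hence p = 4844 and q = 3989.
The shock moves the curves to qd = 31967 - 5p and qs = 5p - 13549.
New equilibrium: 31967 - 5p = 5p - 13549 ⇒ 45516 = 10p ⇒ p = 4551.6, q = 9209.
New expenditure = 4551.6 × 9209 = 41915684.4.

41915684.4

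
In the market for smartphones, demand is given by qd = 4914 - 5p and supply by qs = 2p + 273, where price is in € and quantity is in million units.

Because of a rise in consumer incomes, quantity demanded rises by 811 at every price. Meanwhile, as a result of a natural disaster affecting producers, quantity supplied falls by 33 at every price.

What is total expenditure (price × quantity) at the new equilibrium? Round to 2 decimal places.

Original equilibrium: 4914 - 5p = 2p + 273 gives 4641 = 7p, so p = 663 and q = 1599.
After the shift, demand is qd = 5725 - 5p and supply is qs = 2p + 240.
New equilibrium: 5725 - 5p = 2p + 240 ⇒ 5485 = 7p ⇒ p = 5485/7 ≈ 783.5714, q = 12650/7 ≈ 1807.1429.
New expenditure = 783.5714 × 1807.1429 = 1416025.51.

1416025.51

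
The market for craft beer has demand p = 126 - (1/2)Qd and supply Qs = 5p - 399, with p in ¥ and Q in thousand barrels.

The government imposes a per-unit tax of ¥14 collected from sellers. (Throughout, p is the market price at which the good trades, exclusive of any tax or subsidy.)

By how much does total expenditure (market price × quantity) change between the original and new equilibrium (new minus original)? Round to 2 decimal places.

Before the shock: 252 - 2p = 5p - 399 ⇒ 651 = 7p ⇒ p = 93, Q = 66.
Since sellers keep the price net of the tax, the effective supply curve becomes Qs = 5p - 469.
Clearing the new market: 252 - 2p = 5p - 469, so p = 103 and Q = 46.
Expenditure moves from 93×66 = 6138 to 103×46 = 4738; change = -1400.00.

-1400.00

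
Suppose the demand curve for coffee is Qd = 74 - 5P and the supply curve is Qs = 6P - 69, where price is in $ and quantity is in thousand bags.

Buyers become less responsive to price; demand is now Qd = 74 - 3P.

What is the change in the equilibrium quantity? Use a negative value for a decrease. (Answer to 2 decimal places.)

Solve the original market: 74 - 5P = 6P - 69, hence P = 13 and Q = 9.
After the shift, demand is Qd = 74 - 3P and supply is Qs = 6P - 69.
New equilibrium: 74 - 3P = 6P - 69 ⇒ 143 = 9P ⇒ P = 143/9 ≈ 15.8889, Q = 79/3 ≈ 26.3333.
ΔQ = 26.3333 − 9 = +17.33.

+17.33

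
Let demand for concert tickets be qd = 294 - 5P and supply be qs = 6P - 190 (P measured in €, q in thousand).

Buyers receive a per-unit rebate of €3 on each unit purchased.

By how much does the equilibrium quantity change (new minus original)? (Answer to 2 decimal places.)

Solve the original market: 294 - 5P = 6P - 190, hence P = 44 and q = 74.
Since buyers' out-of-pocket price is the market price minus the rebate, the effective demand curve becomes qd = 309 - 5P.
Clearing the new market: 309 - 5P = 6P - 190, so P = 499/11 ≈ 45.3636 and q = 904/11 ≈ 82.1818.
Δq = 82.1818 − 74 = +8.18.

+8.18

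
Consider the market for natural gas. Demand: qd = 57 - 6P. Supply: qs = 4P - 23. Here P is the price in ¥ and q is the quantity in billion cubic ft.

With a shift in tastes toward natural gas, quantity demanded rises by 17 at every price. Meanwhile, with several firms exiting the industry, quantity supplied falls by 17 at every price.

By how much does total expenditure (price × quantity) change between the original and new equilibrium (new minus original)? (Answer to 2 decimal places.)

-8.16

Original equilibrium: 57 - 6P = 4P - 23 gives 80 = 10P, so P = 8 and q = 9.
The shock moves the curves to qd = 74 - 6P and qs = 4P - 40.
Setting them equal: 74 - 6P = 4P - 40 → 114 = 10P, so P = 11.4 and q = 5.6.
Expenditure moves from 8×9 = 72 to 11.4×5.6 = 63.84; change = -8.16.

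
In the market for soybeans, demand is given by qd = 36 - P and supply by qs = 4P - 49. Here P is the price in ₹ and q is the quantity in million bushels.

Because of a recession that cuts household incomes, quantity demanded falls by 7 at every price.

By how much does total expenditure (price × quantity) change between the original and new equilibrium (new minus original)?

-113.96

Initially, 36 - P = 4P - 49, so 85 = 5P and P = 17, q = 19.
With the change applied: demand qd = 29 - P, supply qs = 4P - 49.
Equate the new curves: 29 - P = 4P - 49, giving 78 = 5P, P = 15.6, q = 13.4.
Expenditure moves from 17×19 = 323 to 15.6×13.4 = 209.04; change = -113.96.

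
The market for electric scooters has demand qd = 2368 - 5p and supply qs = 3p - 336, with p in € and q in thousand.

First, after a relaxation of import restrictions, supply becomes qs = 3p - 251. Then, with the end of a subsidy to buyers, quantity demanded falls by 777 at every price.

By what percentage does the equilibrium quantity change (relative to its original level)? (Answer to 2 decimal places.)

Solve the original market: 2368 - 5p = 3p - 336, hence p = 338 and q = 678.
With the change applied: demand qd = 1591 - 5p, supply qs = 3p - 251.
New equilibrium: 1591 - 5p = 3p - 251 ⇒ 1842 = 8p ⇒ p = 230.25, q = 439.75.
%Δq = (439.75 − 678) / 678 × 100 = -35.14%.

-35.14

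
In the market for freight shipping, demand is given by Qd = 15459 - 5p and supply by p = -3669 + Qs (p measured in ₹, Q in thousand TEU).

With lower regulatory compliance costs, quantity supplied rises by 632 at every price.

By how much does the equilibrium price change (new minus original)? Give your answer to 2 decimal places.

-105.33

Original equilibrium: 15459 - 5p = p + 3669 gives 11790 = 6p, so p = 1965 and Q = 5634.
The shock moves the curves to Qd = 15459 - 5p and Qs = p + 4301.
Setting them equal: 15459 - 5p = p + 4301 → 11158 = 6p, so p = 5579/3 ≈ 1859.6667 and Q = 18482/3 ≈ 6160.6667.
Δp = 1859.6667 − 1965 = -105.33.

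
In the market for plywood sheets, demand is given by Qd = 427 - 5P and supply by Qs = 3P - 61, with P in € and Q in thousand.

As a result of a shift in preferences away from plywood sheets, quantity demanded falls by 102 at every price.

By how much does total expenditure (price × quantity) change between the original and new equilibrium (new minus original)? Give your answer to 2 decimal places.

Solve the original market: 427 - 5P = 3P - 61, hence P = 61 and Q = 122.
The shock moves the curves to Qd = 325 - 5P and Qs = 3P - 61.
New equilibrium: 325 - 5P = 3P - 61 ⇒ 386 = 8P ⇒ P = 48.25, Q = 83.75.
Expenditure moves from 61×122 = 7442 to 48.25×83.75 = 4040.9375; change = -3401.06.

-3401.06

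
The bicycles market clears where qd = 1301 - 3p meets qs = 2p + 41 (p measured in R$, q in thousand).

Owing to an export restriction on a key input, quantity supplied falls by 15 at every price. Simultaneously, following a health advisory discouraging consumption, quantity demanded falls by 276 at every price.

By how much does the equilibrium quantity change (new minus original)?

-119.4

Before the shock: 1301 - 3p = 2p + 41 ⇒ 1260 = 5p ⇒ p = 252, q = 545.
The shock moves the curves to qd = 1025 - 3p and qs = 2p + 26.
Setting them equal: 1025 - 3p = 2p + 26 → 999 = 5p, so p = 199.8 and q = 425.6.
Δq = 425.6 − 545 = -119.4.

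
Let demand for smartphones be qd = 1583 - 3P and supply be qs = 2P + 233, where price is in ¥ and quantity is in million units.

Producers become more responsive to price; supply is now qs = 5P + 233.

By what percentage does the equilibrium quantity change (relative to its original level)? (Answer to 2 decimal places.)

Solve the original market: 1583 - 3P = 2P + 233, hence P = 270 and q = 773.
The new curves are qd = 1583 - 3P (demand) and qs = 5P + 233 (supply).
Clearing the new market: 1583 - 3P = 5P + 233, so P = 168.75 and q = 1076.75.
%Δq = (1076.75 − 773) / 773 × 100 = +39.29%.

+39.29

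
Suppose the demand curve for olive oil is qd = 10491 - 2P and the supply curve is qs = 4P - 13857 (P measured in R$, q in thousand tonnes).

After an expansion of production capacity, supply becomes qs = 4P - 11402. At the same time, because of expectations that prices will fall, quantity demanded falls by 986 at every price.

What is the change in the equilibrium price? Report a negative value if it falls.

-573.5

Solve the original market: 10491 - 2P = 4P - 13857, hence P = 4058 and q = 2375.
With the change applied: demand qd = 9505 - 2P, supply qs = 4P - 11402.
New equilibrium: 9505 - 2P = 4P - 11402 ⇒ 20907 = 6P ⇒ P = 3484.5, q = 2536.
ΔP = 3484.5 − 4058 = -573.5.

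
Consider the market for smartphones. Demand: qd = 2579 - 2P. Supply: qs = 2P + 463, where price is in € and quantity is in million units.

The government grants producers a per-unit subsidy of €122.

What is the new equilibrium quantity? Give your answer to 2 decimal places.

1643.00

Initially, 2579 - 2P = 2P + 463, so 2116 = 4P and P = 529, q = 1521.
Since sellers receive the price plus the subsidy, the effective supply curve becomes qs = 2P + 707.
Clearing the new market: 2579 - 2P = 2P + 707, so P = 468 and q = 1643.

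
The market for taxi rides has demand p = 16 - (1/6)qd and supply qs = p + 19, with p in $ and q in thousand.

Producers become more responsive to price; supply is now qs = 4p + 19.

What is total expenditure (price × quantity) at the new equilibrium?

Initially, 96 - 6p = p + 19, so 77 = 7p and p = 11, q = 30.
With the change applied: demand qd = 96 - 6p, supply qs = 4p + 19.
Clearing the new market: 96 - 6p = 4p + 19, so p = 7.7 and q = 49.8.
New expenditure = 7.7 × 49.8 = 383.46.

383.46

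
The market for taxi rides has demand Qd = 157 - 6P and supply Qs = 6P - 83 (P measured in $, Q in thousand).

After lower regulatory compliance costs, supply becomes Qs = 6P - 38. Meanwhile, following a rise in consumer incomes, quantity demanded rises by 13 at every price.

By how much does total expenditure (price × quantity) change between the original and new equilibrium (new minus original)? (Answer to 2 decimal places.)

Initially, 157 - 6P = 6P - 83, so 240 = 12P and P = 20, Q = 37.
After the shift, demand is Qd = 170 - 6P and supply is Qs = 6P - 38.
Clearing the new market: 170 - 6P = 6P - 38, so P = 52/3 ≈ 17.3333 and Q = 66.
Expenditure moves from 20×37 = 740 to 17.3333×66 = 1144; change = +404.00.

+404.00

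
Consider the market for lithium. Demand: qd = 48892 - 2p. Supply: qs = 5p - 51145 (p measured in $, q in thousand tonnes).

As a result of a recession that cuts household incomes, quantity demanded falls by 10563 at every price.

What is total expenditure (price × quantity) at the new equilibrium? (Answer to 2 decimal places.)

163162230.00

Before the shock: 48892 - 2p = 5p - 51145 ⇒ 100037 = 7p ⇒ p = 14291, q = 20310.
The new curves are qd = 38329 - 2p (demand) and qs = 5p - 51145 (supply).
Clearing the new market: 38329 - 2p = 5p - 51145, so p = 12782 and q = 12765.
New expenditure = 12782 × 12765 = 163162230.00.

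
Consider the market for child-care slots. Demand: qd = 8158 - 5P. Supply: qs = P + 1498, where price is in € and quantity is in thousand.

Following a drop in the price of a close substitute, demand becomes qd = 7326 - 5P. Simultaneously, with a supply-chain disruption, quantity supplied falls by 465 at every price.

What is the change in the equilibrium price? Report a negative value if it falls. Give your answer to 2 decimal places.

-61.17

Initially, 8158 - 5P = P + 1498, so 6660 = 6P and P = 1110, q = 2608.
The new curves are qd = 7326 - 5P (demand) and qs = P + 1033 (supply).
Clearing the new market: 7326 - 5P = P + 1033, so P = 6293/6 ≈ 1048.8333 and q = 12491/6 ≈ 2081.8333.
ΔP = 1048.8333 − 1110 = -61.17.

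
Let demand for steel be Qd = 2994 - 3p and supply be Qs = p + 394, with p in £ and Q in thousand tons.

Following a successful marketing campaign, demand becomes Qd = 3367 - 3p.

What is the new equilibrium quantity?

Before the shock: 2994 - 3p = p + 394 ⇒ 2600 = 4p ⇒ p = 650, Q = 1044.
After the shift, demand is Qd = 3367 - 3p and supply is Qs = p + 394.
New equilibrium: 3367 - 3p = p + 394 ⇒ 2973 = 4p ⇒ p = 743.25, Q = 1137.25.

1137.25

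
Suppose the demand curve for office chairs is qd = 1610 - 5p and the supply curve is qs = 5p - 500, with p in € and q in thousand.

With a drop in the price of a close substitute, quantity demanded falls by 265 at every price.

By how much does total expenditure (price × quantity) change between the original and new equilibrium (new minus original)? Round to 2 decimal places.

Solve the original market: 1610 - 5p = 5p - 500, hence p = 211 and q = 555.
The new curves are qd = 1345 - 5p (demand) and qs = 5p - 500 (supply).
Equate the new curves: 1345 - 5p = 5p - 500, giving 1845 = 10p, p = 184.5, q = 422.5.
Expenditure moves from 211×555 = 117105 to 184.5×422.5 = 77951.25; change = -39153.75.

-39153.75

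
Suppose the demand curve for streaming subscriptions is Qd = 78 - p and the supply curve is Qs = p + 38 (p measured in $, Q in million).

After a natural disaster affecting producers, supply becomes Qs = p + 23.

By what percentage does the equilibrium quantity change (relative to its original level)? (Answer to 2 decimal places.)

-12.93

Before the shock: 78 - p = p + 38 ⇒ 40 = 2p ⇒ p = 20, Q = 58.
After the shift, demand is Qd = 78 - p and supply is Qs = p + 23.
Clearing the new market: 78 - p = p + 23, so p = 27.5 and Q = 50.5.
%ΔQ = (50.5 − 58) / 58 × 100 = -12.93%.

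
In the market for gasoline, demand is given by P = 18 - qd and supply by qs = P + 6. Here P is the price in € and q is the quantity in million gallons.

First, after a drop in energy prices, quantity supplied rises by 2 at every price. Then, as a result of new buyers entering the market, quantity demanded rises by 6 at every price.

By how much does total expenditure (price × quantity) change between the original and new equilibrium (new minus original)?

Original equilibrium: 18 - P = P + 6 gives 12 = 2P, so P = 6 and q = 12.
With the change applied: demand qd = 24 - P, supply qs = P + 8.
New equilibrium: 24 - P = P + 8 ⇒ 16 = 2P ⇒ P = 8, q = 16.
Expenditure moves from 6×12 = 72 to 8×16 = 128; change = +56.

+56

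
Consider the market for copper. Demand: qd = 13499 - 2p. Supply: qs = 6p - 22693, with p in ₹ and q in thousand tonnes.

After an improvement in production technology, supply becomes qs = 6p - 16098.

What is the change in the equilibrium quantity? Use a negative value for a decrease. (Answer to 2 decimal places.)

Original equilibrium: 13499 - 2p = 6p - 22693 gives 36192 = 8p, so p = 4524 and q = 4451.
The new curves are qd = 13499 - 2p (demand) and qs = 6p - 16098 (supply).
Setting them equal: 13499 - 2p = 6p - 16098 → 29597 = 8p, so p = 3699.625 and q = 6099.75.
Δq = 6099.75 − 4451 = +1648.75.

+1648.75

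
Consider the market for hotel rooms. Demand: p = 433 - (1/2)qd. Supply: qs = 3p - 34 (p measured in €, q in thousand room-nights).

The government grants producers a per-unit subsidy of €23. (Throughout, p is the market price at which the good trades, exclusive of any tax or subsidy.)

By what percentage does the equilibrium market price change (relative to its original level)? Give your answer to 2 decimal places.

-7.67

Before the shock: 866 - 2p = 3p - 34 ⇒ 900 = 5p ⇒ p = 180, q = 506.
Since sellers receive the price plus the subsidy, the effective supply curve becomes qs = 3p + 35.
New equilibrium: 866 - 2p = 3p + 35 ⇒ 831 = 5p ⇒ p = 166.2, q = 533.6.
%Δp = (166.2 − 180) / 180 × 100 = -7.67%.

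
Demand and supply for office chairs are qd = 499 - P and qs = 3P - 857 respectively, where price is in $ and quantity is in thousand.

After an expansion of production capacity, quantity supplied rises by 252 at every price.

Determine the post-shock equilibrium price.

Before the shock: 499 - P = 3P - 857 ⇒ 1356 = 4P ⇒ P = 339, q = 160.
With the change applied: demand qd = 499 - P, supply qs = 3P - 605.
New equilibrium: 499 - P = 3P - 605 ⇒ 1104 = 4P ⇒ P = 276, q = 223.

276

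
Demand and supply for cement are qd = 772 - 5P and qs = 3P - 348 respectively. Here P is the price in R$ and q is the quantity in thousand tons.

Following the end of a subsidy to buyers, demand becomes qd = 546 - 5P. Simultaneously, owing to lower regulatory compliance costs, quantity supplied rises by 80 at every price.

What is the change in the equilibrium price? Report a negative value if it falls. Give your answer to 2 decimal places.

Original equilibrium: 772 - 5P = 3P - 348 gives 1120 = 8P, so P = 140 and q = 72.
After the shift, demand is qd = 546 - 5P and supply is qs = 3P - 268.
New equilibrium: 546 - 5P = 3P - 268 ⇒ 814 = 8P ⇒ P = 101.75, q = 37.25.
ΔP = 101.75 − 140 = -38.25.

-38.25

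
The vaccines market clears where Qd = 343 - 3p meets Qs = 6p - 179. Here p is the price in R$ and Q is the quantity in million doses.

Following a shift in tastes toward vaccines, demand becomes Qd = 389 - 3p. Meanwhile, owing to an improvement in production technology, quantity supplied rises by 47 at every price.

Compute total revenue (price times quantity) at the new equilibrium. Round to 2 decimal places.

12465.41

Initially, 343 - 3p = 6p - 179, so 522 = 9p and p = 58, Q = 169.
The new curves are Qd = 389 - 3p (demand) and Qs = 6p - 132 (supply).
Clearing the new market: 389 - 3p = 6p - 132, so p = 521/9 ≈ 57.8889 and Q = 646/3 ≈ 215.3333.
New expenditure = 57.8889 × 215.3333 = 12465.41.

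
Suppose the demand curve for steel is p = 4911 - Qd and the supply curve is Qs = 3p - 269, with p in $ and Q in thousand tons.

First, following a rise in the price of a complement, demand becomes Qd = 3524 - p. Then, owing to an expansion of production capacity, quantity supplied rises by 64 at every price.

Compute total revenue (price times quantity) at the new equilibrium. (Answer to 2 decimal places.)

Before the shock: 4911 - p = 3p - 269 ⇒ 5180 = 4p ⇒ p = 1295, Q = 3616.
After the shift, demand is Qd = 3524 - p and supply is Qs = 3p - 205.
Clearing the new market: 3524 - p = 3p - 205, so p = 932.25 and Q = 2591.75.
New expenditure = 932.25 × 2591.75 = 2416158.94.

2416158.94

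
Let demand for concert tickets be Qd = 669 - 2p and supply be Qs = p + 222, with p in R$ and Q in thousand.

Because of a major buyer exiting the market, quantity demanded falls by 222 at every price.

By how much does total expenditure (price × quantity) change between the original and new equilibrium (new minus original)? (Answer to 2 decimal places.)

-33004.00

Before the shock: 669 - 2p = p + 222 ⇒ 447 = 3p ⇒ p = 149, Q = 371.
After the shift, demand is Qd = 447 - 2p and supply is Qs = p + 222.
Equate the new curves: 447 - 2p = p + 222, giving 225 = 3p, p = 75, Q = 297.
Expenditure moves from 149×371 = 55279 to 75×297 = 22275; change = -33004.00.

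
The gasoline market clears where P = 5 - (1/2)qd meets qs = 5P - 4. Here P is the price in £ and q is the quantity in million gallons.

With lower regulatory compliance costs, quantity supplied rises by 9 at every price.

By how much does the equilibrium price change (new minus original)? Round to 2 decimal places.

Solve the original market: 10 - 2P = 5P - 4, hence P = 2 and q = 6.
The shock moves the curves to qd = 10 - 2P and qs = 5P + 5.
Equate the new curves: 10 - 2P = 5P + 5, giving 5 = 7P, P = 5/7 ≈ 0.7143, q = 60/7 ≈ 8.5714.
ΔP = 0.7143 − 2 = -1.29.

-1.29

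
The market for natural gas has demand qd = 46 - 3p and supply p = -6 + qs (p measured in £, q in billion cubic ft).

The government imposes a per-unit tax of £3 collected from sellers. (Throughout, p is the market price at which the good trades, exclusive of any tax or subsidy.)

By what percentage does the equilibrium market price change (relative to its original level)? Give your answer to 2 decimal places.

Initially, 46 - 3p = p + 6, so 40 = 4p and p = 10, q = 16.
Since sellers keep the price net of the tax, the effective supply curve becomes qs = p + 3.
Setting them equal: 46 - 3p = p + 3 → 43 = 4p, so p = 10.75 and q = 13.75.
%Δp = (10.75 − 10) / 10 × 100 = +7.50%.

+7.50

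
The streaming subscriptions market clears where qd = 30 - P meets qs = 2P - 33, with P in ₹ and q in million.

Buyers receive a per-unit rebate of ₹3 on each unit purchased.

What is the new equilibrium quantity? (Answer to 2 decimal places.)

Solve the original market: 30 - P = 2P - 33, hence P = 21 and q = 9.
Since buyers' out-of-pocket price is the market price minus the rebate, the effective demand curve becomes qd = 33 - P.
Clearing the new market: 33 - P = 2P - 33, so P = 22 and q = 11.

11.00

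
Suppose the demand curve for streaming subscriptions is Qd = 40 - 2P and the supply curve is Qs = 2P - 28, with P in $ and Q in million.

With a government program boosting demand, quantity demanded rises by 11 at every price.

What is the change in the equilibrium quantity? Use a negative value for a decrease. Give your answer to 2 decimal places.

+5.50

Initially, 40 - 2P = 2P - 28, so 68 = 4P and P = 17, Q = 6.
After the shift, demand is Qd = 51 - 2P and supply is Qs = 2P - 28.
Equate the new curves: 51 - 2P = 2P - 28, giving 79 = 4P, P = 19.75, Q = 11.5.
ΔQ = 11.5 − 6 = +5.50.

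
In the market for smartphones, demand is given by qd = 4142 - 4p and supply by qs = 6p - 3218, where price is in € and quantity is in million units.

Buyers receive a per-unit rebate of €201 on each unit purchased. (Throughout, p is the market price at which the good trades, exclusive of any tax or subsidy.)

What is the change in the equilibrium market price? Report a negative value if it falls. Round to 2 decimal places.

+80.40

Initially, 4142 - 4p = 6p - 3218, so 7360 = 10p and p = 736, q = 1198.
Since buyers' out-of-pocket price is the market price minus the rebate, the effective demand curve becomes qd = 4946 - 4p.
Equate the new curves: 4946 - 4p = 6p - 3218, giving 8164 = 10p, p = 816.4, q = 1680.4.
Δp = 816.4 − 736 = +80.40.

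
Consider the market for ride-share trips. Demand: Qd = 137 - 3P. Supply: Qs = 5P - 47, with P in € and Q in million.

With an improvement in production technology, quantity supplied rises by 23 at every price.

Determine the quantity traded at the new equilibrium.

76.625

Original equilibrium: 137 - 3P = 5P - 47 gives 184 = 8P, so P = 23 and Q = 68.
After the shift, demand is Qd = 137 - 3P and supply is Qs = 5P - 24.
New equilibrium: 137 - 3P = 5P - 24 ⇒ 161 = 8P ⇒ P = 20.125, Q = 76.625.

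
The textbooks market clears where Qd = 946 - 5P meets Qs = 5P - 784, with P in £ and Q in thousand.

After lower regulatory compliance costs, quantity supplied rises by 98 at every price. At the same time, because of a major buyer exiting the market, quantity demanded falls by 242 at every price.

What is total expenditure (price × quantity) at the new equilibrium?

Original equilibrium: 946 - 5P = 5P - 784 gives 1730 = 10P, so P = 173 and Q = 81.
The shock moves the curves to Qd = 704 - 5P and Qs = 5P - 686.
Clearing the new market: 704 - 5P = 5P - 686, so P = 139 and Q = 9.
New expenditure = 139 × 9 = 1251.

1251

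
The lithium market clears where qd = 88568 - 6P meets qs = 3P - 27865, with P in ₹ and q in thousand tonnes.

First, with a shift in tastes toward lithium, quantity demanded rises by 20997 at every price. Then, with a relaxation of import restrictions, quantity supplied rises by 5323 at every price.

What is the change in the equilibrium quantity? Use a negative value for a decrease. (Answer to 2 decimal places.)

+10547.67

Before the shock: 88568 - 6P = 3P - 27865 ⇒ 116433 = 9P ⇒ P = 12937, q = 10946.
The shock moves the curves to qd = 109565 - 6P and qs = 3P - 22542.
Clearing the new market: 109565 - 6P = 3P - 22542, so P = 132107/9 ≈ 14678.5556 and q = 64481/3 ≈ 21493.6667.
Δq = 21493.6667 − 10946 = +10547.67.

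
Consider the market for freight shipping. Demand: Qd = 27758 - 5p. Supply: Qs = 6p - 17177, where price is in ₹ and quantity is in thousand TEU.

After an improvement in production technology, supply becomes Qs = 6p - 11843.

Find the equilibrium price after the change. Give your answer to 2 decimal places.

Solve the original market: 27758 - 5p = 6p - 17177, hence p = 4085 and Q = 7333.
After the shift, demand is Qd = 27758 - 5p and supply is Qs = 6p - 11843.
Clearing the new market: 27758 - 5p = 6p - 11843, so p = 39601/11 ≈ 3600.0909 and Q = 107333/11 ≈ 9757.5455.

3600.09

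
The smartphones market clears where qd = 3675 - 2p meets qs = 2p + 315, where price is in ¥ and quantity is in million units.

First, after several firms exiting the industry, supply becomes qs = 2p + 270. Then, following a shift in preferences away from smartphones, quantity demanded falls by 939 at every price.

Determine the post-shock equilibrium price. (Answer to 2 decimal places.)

616.50

Solve the original market: 3675 - 2p = 2p + 315, hence p = 840 and q = 1995.
The new curves are qd = 2736 - 2p (demand) and qs = 2p + 270 (supply).
Clearing the new market: 2736 - 2p = 2p + 270, so p = 616.5 and q = 1503.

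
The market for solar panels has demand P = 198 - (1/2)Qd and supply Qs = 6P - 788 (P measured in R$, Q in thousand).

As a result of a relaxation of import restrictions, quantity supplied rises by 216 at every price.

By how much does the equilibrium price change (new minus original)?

Original equilibrium: 396 - 2P = 6P - 788 gives 1184 = 8P, so P = 148 and Q = 100.
The new curves are Qd = 396 - 2P (demand) and Qs = 6P - 572 (supply).
New equilibrium: 396 - 2P = 6P - 572 ⇒ 968 = 8P ⇒ P = 121, Q = 154.
ΔP = 121 − 148 = -27.

-27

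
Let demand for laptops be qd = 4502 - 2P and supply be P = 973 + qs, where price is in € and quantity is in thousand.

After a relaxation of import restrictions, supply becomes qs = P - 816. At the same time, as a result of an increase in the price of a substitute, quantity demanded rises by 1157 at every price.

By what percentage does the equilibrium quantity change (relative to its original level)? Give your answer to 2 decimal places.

+57.55

Solve the original market: 4502 - 2P = P - 973, hence P = 1825 and q = 852.
The shock moves the curves to qd = 5659 - 2P and qs = P - 816.
Setting them equal: 5659 - 2P = P - 816 → 6475 = 3P, so P = 6475/3 ≈ 2158.3333 and q = 4027/3 ≈ 1342.3333.
%Δq = (1342.3333 − 852) / 852 × 100 = +57.55%.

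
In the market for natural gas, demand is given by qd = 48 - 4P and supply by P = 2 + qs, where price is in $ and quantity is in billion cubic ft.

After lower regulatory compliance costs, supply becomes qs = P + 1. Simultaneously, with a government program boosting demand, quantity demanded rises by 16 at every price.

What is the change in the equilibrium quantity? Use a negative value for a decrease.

+5.6

Solve the original market: 48 - 4P = P - 2, hence P = 10 and q = 8.
The new curves are qd = 64 - 4P (demand) and qs = P + 1 (supply).
Clearing the new market: 64 - 4P = P + 1, so P = 12.6 and q = 13.6.
Δq = 13.6 − 8 = +5.6.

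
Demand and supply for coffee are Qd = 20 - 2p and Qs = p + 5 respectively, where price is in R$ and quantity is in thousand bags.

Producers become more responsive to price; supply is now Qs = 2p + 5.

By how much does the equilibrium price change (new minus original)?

Before the shock: 20 - 2p = p + 5 ⇒ 15 = 3p ⇒ p = 5, Q = 10.
After the shift, demand is Qd = 20 - 2p and supply is Qs = 2p + 5.
Clearing the new market: 20 - 2p = 2p + 5, so p = 3.75 and Q = 12.5.
Δp = 3.75 − 5 = -1.25.

-1.25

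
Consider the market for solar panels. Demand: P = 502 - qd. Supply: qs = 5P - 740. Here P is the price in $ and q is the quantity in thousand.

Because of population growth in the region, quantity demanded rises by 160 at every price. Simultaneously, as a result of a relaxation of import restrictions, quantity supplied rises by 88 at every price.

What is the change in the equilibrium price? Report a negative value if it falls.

Original equilibrium: 502 - P = 5P - 740 gives 1242 = 6P, so P = 207 and q = 295.
After the shift, demand is qd = 662 - P and supply is qs = 5P - 652.
Setting them equal: 662 - P = 5P - 652 → 1314 = 6P, so P = 219 and q = 443.
ΔP = 219 − 207 = +12.

+12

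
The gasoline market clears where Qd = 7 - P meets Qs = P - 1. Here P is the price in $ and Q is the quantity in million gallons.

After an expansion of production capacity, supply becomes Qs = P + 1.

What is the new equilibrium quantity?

4

Before the shock: 7 - P = P - 1 ⇒ 8 = 2P ⇒ P = 4, Q = 3.
The new curves are Qd = 7 - P (demand) and Qs = P + 1 (supply).
Clearing the new market: 7 - P = P + 1, so P = 3 and Q = 4.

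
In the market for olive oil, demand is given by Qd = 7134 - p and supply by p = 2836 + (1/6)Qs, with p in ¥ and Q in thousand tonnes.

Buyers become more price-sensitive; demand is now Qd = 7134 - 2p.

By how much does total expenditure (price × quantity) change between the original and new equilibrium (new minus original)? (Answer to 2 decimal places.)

Before the shock: 7134 - p = 6p - 17016 ⇒ 24150 = 7p ⇒ p = 3450, Q = 3684.
With the change applied: demand Qd = 7134 - 2p, supply Qs = 6p - 17016.
Setting them equal: 7134 - 2p = 6p - 17016 → 24150 = 8p, so p = 3018.75 and Q = 1096.5.
Expenditure moves from 3450×3684 = 12709800 to 3018.75×1096.5 = 3310059.375; change = -9399740.63.

-9399740.63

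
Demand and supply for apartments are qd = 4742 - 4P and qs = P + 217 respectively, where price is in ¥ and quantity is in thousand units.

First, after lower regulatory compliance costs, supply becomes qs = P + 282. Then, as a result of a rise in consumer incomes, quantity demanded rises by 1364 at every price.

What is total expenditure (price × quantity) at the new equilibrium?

Solve the original market: 4742 - 4P = P + 217, hence P = 905 and q = 1122.
After the shift, demand is qd = 6106 - 4P and supply is qs = P + 282.
Equate the new curves: 6106 - 4P = P + 282, giving 5824 = 5P, P = 1164.8, q = 1446.8.
New expenditure = 1164.8 × 1446.8 = 1685232.64.

1685232.64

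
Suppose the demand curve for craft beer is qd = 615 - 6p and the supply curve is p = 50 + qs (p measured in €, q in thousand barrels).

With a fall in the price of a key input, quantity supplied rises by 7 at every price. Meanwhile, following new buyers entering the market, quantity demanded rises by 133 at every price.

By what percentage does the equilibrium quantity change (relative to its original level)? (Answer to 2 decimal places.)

+55.56

Solve the original market: 615 - 6p = p - 50, hence p = 95 and q = 45.
With the change applied: demand qd = 748 - 6p, supply qs = p - 43.
Clearing the new market: 748 - 6p = p - 43, so p = 113 and q = 70.
%Δq = (70 − 45) / 45 × 100 = +55.56%.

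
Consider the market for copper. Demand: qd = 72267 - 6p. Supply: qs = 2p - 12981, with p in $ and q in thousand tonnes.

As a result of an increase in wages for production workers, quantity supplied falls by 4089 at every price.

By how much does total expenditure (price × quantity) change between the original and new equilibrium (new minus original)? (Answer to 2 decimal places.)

-29988598.22

Before the shock: 72267 - 6p = 2p - 12981 ⇒ 85248 = 8p ⇒ p = 10656, q = 8331.
The new curves are qd = 72267 - 6p (demand) and qs = 2p - 17070 (supply).
New equilibrium: 72267 - 6p = 2p - 17070 ⇒ 89337 = 8p ⇒ p = 11167.125, q = 5264.25.
Expenditure moves from 10656×8331 = 88775136 to 11167.125×5264.25 = 58786537.78125; change = -29988598.22.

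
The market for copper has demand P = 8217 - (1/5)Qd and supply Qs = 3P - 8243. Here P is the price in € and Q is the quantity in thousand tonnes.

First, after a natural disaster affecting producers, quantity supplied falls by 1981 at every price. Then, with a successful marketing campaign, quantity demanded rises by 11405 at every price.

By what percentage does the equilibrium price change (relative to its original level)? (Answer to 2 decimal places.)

+27.14

Original equilibrium: 41085 - 5P = 3P - 8243 gives 49328 = 8P, so P = 6166 and Q = 10255.
With the change applied: demand Qd = 52490 - 5P, supply Qs = 3P - 10224.
Equate the new curves: 52490 - 5P = 3P - 10224, giving 62714 = 8P, P = 7839.25, Q = 13293.75.
%ΔP = (7839.25 − 6166) / 6166 × 100 = +27.14%.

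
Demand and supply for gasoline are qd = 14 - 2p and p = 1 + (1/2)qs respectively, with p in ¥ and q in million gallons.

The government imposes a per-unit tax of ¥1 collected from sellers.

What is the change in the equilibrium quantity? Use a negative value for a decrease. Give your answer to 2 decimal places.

-1.00

Before the shock: 14 - 2p = 2p - 2 ⇒ 16 = 4p ⇒ p = 4, q = 6.
Since sellers keep the price net of the tax, the effective supply curve becomes qs = 2p - 4.
Setting them equal: 14 - 2p = 2p - 4 → 18 = 4p, so p = 4.5 and q = 5.
Δq = 5 − 6 = -1.00.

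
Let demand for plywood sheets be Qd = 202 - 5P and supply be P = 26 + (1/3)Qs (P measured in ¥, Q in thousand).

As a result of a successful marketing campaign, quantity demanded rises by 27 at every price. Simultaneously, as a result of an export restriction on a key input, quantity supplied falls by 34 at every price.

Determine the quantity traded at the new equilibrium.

15.875

Solve the original market: 202 - 5P = 3P - 78, hence P = 35 and Q = 27.
The new curves are Qd = 229 - 5P (demand) and Qs = 3P - 112 (supply).
Equate the new curves: 229 - 5P = 3P - 112, giving 341 = 8P, P = 42.625, Q = 15.875.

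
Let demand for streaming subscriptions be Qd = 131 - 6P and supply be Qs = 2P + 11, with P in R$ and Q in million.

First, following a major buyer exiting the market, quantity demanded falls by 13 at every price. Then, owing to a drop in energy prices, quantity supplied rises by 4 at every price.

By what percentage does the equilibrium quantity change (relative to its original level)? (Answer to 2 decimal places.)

Before the shock: 131 - 6P = 2P + 11 ⇒ 120 = 8P ⇒ P = 15, Q = 41.
After the shift, demand is Qd = 118 - 6P and supply is Qs = 2P + 15.
Equate the new curves: 118 - 6P = 2P + 15, giving 103 = 8P, P = 12.875, Q = 40.75.
%ΔQ = (40.75 − 41) / 41 × 100 = -0.61%.

-0.61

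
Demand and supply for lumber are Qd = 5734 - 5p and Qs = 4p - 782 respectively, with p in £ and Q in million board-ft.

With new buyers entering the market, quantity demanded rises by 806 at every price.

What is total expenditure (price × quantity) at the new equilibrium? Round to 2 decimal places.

Solve the original market: 5734 - 5p = 4p - 782, hence p = 724 and Q = 2114.
The shock moves the curves to Qd = 6540 - 5p and Qs = 4p - 782.
New equilibrium: 6540 - 5p = 4p - 782 ⇒ 7322 = 9p ⇒ p = 7322/9 ≈ 813.5556, Q = 22250/9 ≈ 2472.2222.
New expenditure = 813.5556 × 2472.2222 = 2011290.12.

2011290.12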